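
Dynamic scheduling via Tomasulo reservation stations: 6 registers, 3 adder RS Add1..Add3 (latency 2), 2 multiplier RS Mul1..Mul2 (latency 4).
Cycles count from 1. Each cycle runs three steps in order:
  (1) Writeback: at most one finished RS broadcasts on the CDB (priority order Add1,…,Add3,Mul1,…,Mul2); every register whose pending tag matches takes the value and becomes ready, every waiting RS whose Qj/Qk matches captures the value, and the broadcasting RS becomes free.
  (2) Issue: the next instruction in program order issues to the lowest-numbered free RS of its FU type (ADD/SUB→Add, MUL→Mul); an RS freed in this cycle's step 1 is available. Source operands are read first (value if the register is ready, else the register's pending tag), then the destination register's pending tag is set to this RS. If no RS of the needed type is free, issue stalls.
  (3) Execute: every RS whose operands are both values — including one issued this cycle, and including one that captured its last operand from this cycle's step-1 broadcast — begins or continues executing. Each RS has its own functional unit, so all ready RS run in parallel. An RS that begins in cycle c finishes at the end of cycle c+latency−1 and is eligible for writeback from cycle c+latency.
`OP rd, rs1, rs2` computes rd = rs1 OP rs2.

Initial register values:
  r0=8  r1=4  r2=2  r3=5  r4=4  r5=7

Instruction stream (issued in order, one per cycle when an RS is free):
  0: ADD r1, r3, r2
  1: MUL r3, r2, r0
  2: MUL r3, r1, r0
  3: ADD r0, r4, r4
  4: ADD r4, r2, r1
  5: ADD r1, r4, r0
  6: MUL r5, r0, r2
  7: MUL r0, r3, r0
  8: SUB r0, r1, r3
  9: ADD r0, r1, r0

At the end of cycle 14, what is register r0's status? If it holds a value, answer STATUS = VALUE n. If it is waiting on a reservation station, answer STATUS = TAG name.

c1: issue ADD r1<-Add1 | r0:8,r1:Add1,r2:2,r3:5,r4:4,r5:7
c2: issue MUL r3<-Mul1 | r0:8,r1:Add1,r2:2,r3:Mul1,r4:4,r5:7
c3: CDB Add1=7; issue MUL r3<-Mul2 | r0:8,r1:7,r2:2,r3:Mul2,r4:4,r5:7
c4: issue ADD r0<-Add1 | r0:Add1,r1:7,r2:2,r3:Mul2,r4:4,r5:7
c5: issue ADD r4<-Add2 | r0:Add1,r1:7,r2:2,r3:Mul2,r4:Add2,r5:7
c6: CDB Add1=8; issue ADD r1<-Add1 | r0:8,r1:Add1,r2:2,r3:Mul2,r4:Add2,r5:7
c7: CDB Add2=9; stall | r0:8,r1:Add1,r2:2,r3:Mul2,r4:9,r5:7
c8: CDB Mul1=16; issue MUL r5<-Mul1 | r0:8,r1:Add1,r2:2,r3:Mul2,r4:9,r5:Mul1
c9: CDB Add1=17; stall | r0:8,r1:17,r2:2,r3:Mul2,r4:9,r5:Mul1
c10: CDB Mul2=56; issue MUL r0<-Mul2 | r0:Mul2,r1:17,r2:2,r3:56,r4:9,r5:Mul1
c11: issue SUB r0<-Add1 | r0:Add1,r1:17,r2:2,r3:56,r4:9,r5:Mul1
c12: CDB Mul1=16; issue ADD r0<-Add2 | r0:Add2,r1:17,r2:2,r3:56,r4:9,r5:16
c13: CDB Add1=-39 | r0:Add2,r1:17,r2:2,r3:56,r4:9,r5:16
c14: CDB Mul2=448 | r0:Add2,r1:17,r2:2,r3:56,r4:9,r5:16

STATUS = TAG Add2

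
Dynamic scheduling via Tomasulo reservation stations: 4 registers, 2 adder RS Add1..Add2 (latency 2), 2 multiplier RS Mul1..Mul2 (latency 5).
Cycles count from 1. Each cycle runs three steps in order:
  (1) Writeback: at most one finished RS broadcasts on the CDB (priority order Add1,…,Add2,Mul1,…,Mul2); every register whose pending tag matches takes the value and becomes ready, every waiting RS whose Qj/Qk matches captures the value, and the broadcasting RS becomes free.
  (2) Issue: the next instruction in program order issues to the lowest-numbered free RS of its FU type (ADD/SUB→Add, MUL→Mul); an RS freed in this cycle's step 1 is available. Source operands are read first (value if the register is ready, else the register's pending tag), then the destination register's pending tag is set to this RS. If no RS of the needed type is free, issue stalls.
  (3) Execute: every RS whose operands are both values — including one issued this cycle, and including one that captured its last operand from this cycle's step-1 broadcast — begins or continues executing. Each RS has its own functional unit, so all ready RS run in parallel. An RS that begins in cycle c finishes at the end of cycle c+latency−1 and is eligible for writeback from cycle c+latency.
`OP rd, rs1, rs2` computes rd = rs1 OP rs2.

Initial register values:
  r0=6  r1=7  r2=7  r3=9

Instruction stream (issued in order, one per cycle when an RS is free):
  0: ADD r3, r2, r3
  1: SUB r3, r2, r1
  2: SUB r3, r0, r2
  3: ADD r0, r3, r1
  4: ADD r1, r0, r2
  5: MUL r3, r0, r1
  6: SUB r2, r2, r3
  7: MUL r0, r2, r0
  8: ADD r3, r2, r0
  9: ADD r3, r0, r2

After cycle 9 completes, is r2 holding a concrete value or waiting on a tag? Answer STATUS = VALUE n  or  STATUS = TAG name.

STATUS = TAG Add2

cycle 1: issue ADD r3<-Add1 // r0:6,r1:7,r2:7,r3:Add1
cycle 2: issue SUB r3<-Add2 // r0:6,r1:7,r2:7,r3:Add2
cycle 3: CDB Add1=16; issue SUB r3<-Add1 // r0:6,r1:7,r2:7,r3:Add1
cycle 4: CDB Add2=0; issue ADD r0<-Add2 // r0:Add2,r1:7,r2:7,r3:Add1
cycle 5: CDB Add1=-1; issue ADD r1<-Add1 // r0:Add2,r1:Add1,r2:7,r3:-1
cycle 6: issue MUL r3<-Mul1 // r0:Add2,r1:Add1,r2:7,r3:Mul1
cycle 7: CDB Add2=6; issue SUB r2<-Add2 // r0:6,r1:Add1,r2:Add2,r3:Mul1
cycle 8: issue MUL r0<-Mul2 // r0:Mul2,r1:Add1,r2:Add2,r3:Mul1
cycle 9: CDB Add1=13; issue ADD r3<-Add1 // r0:Mul2,r1:13,r2:Add2,r3:Add1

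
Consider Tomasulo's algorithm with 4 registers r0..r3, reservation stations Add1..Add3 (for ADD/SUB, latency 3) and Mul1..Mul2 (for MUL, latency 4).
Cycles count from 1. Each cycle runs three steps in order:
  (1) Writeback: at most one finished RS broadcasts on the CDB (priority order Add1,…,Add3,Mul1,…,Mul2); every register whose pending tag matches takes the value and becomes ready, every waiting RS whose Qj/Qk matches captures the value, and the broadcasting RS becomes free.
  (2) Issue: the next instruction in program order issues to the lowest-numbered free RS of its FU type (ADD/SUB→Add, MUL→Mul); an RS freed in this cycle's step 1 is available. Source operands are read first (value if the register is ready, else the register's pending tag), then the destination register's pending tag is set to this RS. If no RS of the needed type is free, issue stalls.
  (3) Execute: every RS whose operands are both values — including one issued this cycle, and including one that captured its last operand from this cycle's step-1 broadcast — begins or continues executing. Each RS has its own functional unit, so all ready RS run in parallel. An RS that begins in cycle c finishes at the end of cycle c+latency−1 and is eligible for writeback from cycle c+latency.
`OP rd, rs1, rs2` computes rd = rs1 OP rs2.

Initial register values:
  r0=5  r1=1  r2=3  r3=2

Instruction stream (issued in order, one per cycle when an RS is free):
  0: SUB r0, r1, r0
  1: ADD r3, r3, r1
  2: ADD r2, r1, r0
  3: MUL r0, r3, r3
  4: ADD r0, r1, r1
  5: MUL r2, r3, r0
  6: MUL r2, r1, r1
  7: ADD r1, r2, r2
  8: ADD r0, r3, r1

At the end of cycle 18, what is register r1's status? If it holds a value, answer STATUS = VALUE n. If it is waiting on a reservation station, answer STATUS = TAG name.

STATUS = VALUE 2

cycle 1: issue SUB r0<-Add1 // r0:Add1,r1:1,r2:3,r3:2
cycle 2: issue ADD r3<-Add2 // r0:Add1,r1:1,r2:3,r3:Add2
cycle 3: issue ADD r2<-Add3 // r0:Add1,r1:1,r2:Add3,r3:Add2
cycle 4: CDB Add1=-4; issue MUL r0<-Mul1 // r0:Mul1,r1:1,r2:Add3,r3:Add2
cycle 5: CDB Add2=3; issue ADD r0<-Add1 // r0:Add1,r1:1,r2:Add3,r3:3
cycle 6: issue MUL r2<-Mul2 // r0:Add1,r1:1,r2:Mul2,r3:3
cycle 7: CDB Add3=-3; stall // r0:Add1,r1:1,r2:Mul2,r3:3
cycle 8: CDB Add1=2; stall // r0:2,r1:1,r2:Mul2,r3:3
cycle 9: CDB Mul1=9; issue MUL r2<-Mul1 // r0:2,r1:1,r2:Mul1,r3:3
cycle 10: issue ADD r1<-Add1 // r0:2,r1:Add1,r2:Mul1,r3:3
cycle 11: issue ADD r0<-Add2 // r0:Add2,r1:Add1,r2:Mul1,r3:3
cycle 12: CDB Mul2=6 // r0:Add2,r1:Add1,r2:Mul1,r3:3
cycle 13: CDB Mul1=1 // r0:Add2,r1:Add1,r2:1,r3:3
cycle 14: - // r0:Add2,r1:Add1,r2:1,r3:3
cycle 15: - // r0:Add2,r1:Add1,r2:1,r3:3
cycle 16: CDB Add1=2 // r0:Add2,r1:2,r2:1,r3:3
cycle 17: - // r0:Add2,r1:2,r2:1,r3:3
cycle 18: - // r0:Add2,r1:2,r2:1,r3:3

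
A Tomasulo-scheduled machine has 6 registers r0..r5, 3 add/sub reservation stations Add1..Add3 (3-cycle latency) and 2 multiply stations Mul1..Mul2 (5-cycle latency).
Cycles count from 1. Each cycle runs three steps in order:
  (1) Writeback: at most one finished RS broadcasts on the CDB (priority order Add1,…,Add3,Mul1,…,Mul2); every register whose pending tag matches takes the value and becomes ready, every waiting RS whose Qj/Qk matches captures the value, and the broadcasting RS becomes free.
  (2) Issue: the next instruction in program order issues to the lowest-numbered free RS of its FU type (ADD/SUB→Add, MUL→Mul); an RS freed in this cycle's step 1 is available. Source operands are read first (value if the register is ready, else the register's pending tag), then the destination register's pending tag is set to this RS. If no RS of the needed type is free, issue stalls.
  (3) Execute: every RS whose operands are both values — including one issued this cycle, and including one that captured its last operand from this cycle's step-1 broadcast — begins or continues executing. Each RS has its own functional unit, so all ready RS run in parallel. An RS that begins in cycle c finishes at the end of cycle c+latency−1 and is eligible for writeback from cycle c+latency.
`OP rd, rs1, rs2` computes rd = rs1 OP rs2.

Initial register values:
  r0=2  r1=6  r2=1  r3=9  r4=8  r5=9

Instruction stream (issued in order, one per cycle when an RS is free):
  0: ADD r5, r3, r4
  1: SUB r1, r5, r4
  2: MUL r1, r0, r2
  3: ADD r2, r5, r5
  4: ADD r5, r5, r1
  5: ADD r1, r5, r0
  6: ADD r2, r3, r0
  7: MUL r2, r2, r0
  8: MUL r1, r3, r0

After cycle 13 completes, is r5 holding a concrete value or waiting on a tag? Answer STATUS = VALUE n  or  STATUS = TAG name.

cycle 1: issue ADD r5<-Add1 // r0:2,r1:6,r2:1,r3:9,r4:8,r5:Add1
cycle 2: issue SUB r1<-Add2 // r0:2,r1:Add2,r2:1,r3:9,r4:8,r5:Add1
cycle 3: issue MUL r1<-Mul1 // r0:2,r1:Mul1,r2:1,r3:9,r4:8,r5:Add1
cycle 4: CDB Add1=17; issue ADD r2<-Add1 // r0:2,r1:Mul1,r2:Add1,r3:9,r4:8,r5:17
cycle 5: issue ADD r5<-Add3 // r0:2,r1:Mul1,r2:Add1,r3:9,r4:8,r5:Add3
cycle 6: stall // r0:2,r1:Mul1,r2:Add1,r3:9,r4:8,r5:Add3
cycle 7: CDB Add1=34; issue ADD r1<-Add1 // r0:2,r1:Add1,r2:34,r3:9,r4:8,r5:Add3
cycle 8: CDB Add2=9; issue ADD r2<-Add2 // r0:2,r1:Add1,r2:Add2,r3:9,r4:8,r5:Add3
cycle 9: CDB Mul1=2; issue MUL r2<-Mul1 // r0:2,r1:Add1,r2:Mul1,r3:9,r4:8,r5:Add3
cycle 10: issue MUL r1<-Mul2 // r0:2,r1:Mul2,r2:Mul1,r3:9,r4:8,r5:Add3
cycle 11: CDB Add2=11 // r0:2,r1:Mul2,r2:Mul1,r3:9,r4:8,r5:Add3
cycle 12: CDB Add3=19 // r0:2,r1:Mul2,r2:Mul1,r3:9,r4:8,r5:19
cycle 13: - // r0:2,r1:Mul2,r2:Mul1,r3:9,r4:8,r5:19

STATUS = VALUE 19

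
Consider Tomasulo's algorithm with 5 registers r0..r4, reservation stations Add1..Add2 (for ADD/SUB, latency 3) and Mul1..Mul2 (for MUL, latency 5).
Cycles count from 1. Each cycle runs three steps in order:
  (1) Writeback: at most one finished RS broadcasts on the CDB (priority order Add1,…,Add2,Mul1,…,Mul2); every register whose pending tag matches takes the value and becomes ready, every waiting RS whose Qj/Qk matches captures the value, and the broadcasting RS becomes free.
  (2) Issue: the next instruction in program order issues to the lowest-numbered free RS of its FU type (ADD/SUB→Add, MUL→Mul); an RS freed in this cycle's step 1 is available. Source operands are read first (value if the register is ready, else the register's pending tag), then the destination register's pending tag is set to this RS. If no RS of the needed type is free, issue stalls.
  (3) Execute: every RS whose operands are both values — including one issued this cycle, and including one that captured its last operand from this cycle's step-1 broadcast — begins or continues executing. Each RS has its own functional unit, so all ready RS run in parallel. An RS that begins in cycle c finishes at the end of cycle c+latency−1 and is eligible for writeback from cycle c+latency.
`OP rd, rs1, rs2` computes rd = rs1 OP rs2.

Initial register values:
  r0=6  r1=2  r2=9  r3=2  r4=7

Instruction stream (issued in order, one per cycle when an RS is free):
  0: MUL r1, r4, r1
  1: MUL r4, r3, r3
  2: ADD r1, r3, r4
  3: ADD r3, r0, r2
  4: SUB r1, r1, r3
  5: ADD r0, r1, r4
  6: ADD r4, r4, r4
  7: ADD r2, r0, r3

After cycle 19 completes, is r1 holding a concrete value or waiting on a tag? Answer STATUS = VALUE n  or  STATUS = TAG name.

STATUS = VALUE -9

c1: issue MUL r1<-Mul1 | r0:6,r1:Mul1,r2:9,r3:2,r4:7
c2: issue MUL r4<-Mul2 | r0:6,r1:Mul1,r2:9,r3:2,r4:Mul2
c3: issue ADD r1<-Add1 | r0:6,r1:Add1,r2:9,r3:2,r4:Mul2
c4: issue ADD r3<-Add2 | r0:6,r1:Add1,r2:9,r3:Add2,r4:Mul2
c5: stall | r0:6,r1:Add1,r2:9,r3:Add2,r4:Mul2
c6: CDB Mul1=14; stall | r0:6,r1:Add1,r2:9,r3:Add2,r4:Mul2
c7: CDB Add2=15; issue SUB r1<-Add2 | r0:6,r1:Add2,r2:9,r3:15,r4:Mul2
c8: CDB Mul2=4; stall | r0:6,r1:Add2,r2:9,r3:15,r4:4
c9: stall | r0:6,r1:Add2,r2:9,r3:15,r4:4
c10: stall | r0:6,r1:Add2,r2:9,r3:15,r4:4
c11: CDB Add1=6; issue ADD r0<-Add1 | r0:Add1,r1:Add2,r2:9,r3:15,r4:4
c12: stall | r0:Add1,r1:Add2,r2:9,r3:15,r4:4
c13: stall | r0:Add1,r1:Add2,r2:9,r3:15,r4:4
c14: CDB Add2=-9; issue ADD r4<-Add2 | r0:Add1,r1:-9,r2:9,r3:15,r4:Add2
c15: stall | r0:Add1,r1:-9,r2:9,r3:15,r4:Add2
c16: stall | r0:Add1,r1:-9,r2:9,r3:15,r4:Add2
c17: CDB Add1=-5; issue ADD r2<-Add1 | r0:-5,r1:-9,r2:Add1,r3:15,r4:Add2
c18: CDB Add2=8 | r0:-5,r1:-9,r2:Add1,r3:15,r4:8
c19: - | r0:-5,r1:-9,r2:Add1,r3:15,r4:8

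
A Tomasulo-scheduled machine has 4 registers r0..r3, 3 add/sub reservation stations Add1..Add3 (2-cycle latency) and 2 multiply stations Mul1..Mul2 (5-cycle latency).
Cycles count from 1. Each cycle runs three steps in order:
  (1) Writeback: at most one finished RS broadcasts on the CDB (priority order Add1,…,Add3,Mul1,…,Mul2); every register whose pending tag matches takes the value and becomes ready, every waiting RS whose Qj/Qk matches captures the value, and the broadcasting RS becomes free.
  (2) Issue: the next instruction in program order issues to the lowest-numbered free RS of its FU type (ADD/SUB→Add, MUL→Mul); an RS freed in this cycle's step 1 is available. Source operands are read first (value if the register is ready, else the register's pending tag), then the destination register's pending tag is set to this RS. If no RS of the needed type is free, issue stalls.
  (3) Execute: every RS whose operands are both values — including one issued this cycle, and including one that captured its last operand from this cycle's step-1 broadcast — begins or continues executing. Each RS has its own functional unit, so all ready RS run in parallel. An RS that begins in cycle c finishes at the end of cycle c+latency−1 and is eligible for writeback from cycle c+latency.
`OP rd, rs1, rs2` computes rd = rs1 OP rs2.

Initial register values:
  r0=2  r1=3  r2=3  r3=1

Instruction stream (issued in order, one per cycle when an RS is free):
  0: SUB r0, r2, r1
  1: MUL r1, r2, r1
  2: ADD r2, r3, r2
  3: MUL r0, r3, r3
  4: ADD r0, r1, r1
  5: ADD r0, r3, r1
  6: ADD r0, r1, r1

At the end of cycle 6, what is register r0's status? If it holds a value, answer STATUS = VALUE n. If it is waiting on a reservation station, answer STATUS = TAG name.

  c1: issue SUB r0<-Add1  regs: r0:Add1,r1:3,r2:3,r3:1
  c2: issue MUL r1<-Mul1  regs: r0:Add1,r1:Mul1,r2:3,r3:1
  c3: CDB Add1=0; issue ADD r2<-Add1  regs: r0:0,r1:Mul1,r2:Add1,r3:1
  c4: issue MUL r0<-Mul2  regs: r0:Mul2,r1:Mul1,r2:Add1,r3:1
  c5: CDB Add1=4; issue ADD r0<-Add1  regs: r0:Add1,r1:Mul1,r2:4,r3:1
  c6: issue ADD r0<-Add2  regs: r0:Add2,r1:Mul1,r2:4,r3:1

STATUS = TAG Add2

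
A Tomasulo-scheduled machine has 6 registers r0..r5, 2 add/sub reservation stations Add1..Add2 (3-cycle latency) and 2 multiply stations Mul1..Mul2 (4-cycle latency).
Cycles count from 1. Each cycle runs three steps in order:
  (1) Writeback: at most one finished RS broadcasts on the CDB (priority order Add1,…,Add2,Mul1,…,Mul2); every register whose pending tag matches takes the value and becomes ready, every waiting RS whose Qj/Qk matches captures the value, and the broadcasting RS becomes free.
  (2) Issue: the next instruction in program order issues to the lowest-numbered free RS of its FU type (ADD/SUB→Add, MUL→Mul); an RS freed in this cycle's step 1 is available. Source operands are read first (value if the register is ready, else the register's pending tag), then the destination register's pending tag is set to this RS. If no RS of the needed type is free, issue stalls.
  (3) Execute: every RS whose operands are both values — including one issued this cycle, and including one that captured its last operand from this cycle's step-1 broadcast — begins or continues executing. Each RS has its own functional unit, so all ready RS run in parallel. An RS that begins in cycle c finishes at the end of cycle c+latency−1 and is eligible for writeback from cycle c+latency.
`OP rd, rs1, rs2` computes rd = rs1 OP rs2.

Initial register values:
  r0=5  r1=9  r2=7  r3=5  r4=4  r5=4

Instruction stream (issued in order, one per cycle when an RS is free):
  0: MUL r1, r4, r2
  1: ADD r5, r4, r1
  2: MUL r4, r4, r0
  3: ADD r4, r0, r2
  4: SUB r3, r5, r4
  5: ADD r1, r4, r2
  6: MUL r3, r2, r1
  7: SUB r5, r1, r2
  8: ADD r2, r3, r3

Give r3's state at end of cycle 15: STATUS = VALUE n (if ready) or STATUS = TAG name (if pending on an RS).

  c1: issue MUL r1<-Mul1  regs: r0:5,r1:Mul1,r2:7,r3:5,r4:4,r5:4
  c2: issue ADD r5<-Add1  regs: r0:5,r1:Mul1,r2:7,r3:5,r4:4,r5:Add1
  c3: issue MUL r4<-Mul2  regs: r0:5,r1:Mul1,r2:7,r3:5,r4:Mul2,r5:Add1
  c4: issue ADD r4<-Add2  regs: r0:5,r1:Mul1,r2:7,r3:5,r4:Add2,r5:Add1
  c5: CDB Mul1=28; stall  regs: r0:5,r1:28,r2:7,r3:5,r4:Add2,r5:Add1
  c6: stall  regs: r0:5,r1:28,r2:7,r3:5,r4:Add2,r5:Add1
  c7: CDB Add2=12; issue SUB r3<-Add2  regs: r0:5,r1:28,r2:7,r3:Add2,r4:12,r5:Add1
  c8: CDB Add1=32; issue ADD r1<-Add1  regs: r0:5,r1:Add1,r2:7,r3:Add2,r4:12,r5:32
  c9: CDB Mul2=20; issue MUL r3<-Mul1  regs: r0:5,r1:Add1,r2:7,r3:Mul1,r4:12,r5:32
  c10: stall  regs: r0:5,r1:Add1,r2:7,r3:Mul1,r4:12,r5:32
  c11: CDB Add1=19; issue SUB r5<-Add1  regs: r0:5,r1:19,r2:7,r3:Mul1,r4:12,r5:Add1
  c12: CDB Add2=20; issue ADD r2<-Add2  regs: r0:5,r1:19,r2:Add2,r3:Mul1,r4:12,r5:Add1
  c13: -  regs: r0:5,r1:19,r2:Add2,r3:Mul1,r4:12,r5:Add1
  c14: CDB Add1=12  regs: r0:5,r1:19,r2:Add2,r3:Mul1,r4:12,r5:12
  c15: CDB Mul1=133  regs: r0:5,r1:19,r2:Add2,r3:133,r4:12,r5:12

STATUS = VALUE 133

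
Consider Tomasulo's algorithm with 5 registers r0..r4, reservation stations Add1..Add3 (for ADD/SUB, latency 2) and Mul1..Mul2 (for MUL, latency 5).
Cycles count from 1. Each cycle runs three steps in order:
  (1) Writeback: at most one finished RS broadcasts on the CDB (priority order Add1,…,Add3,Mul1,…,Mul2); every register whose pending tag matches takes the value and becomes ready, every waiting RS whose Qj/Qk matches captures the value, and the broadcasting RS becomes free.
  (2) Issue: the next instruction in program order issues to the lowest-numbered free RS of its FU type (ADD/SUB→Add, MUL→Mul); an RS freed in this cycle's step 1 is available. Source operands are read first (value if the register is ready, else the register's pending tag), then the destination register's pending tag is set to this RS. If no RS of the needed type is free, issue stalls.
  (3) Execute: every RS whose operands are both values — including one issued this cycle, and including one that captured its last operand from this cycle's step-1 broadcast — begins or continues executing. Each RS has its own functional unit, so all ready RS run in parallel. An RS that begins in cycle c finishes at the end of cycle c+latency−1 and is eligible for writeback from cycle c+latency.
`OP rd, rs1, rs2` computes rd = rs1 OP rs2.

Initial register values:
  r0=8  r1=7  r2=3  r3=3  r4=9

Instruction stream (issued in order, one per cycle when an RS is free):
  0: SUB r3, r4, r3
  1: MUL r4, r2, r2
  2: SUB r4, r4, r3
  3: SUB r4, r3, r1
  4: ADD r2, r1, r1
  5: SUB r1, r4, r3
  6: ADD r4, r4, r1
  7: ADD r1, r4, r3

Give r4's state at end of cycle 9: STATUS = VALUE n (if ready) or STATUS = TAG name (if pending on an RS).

  c1: issue SUB r3<-Add1  regs: r0:8,r1:7,r2:3,r3:Add1,r4:9
  c2: issue MUL r4<-Mul1  regs: r0:8,r1:7,r2:3,r3:Add1,r4:Mul1
  c3: CDB Add1=6; issue SUB r4<-Add1  regs: r0:8,r1:7,r2:3,r3:6,r4:Add1
  c4: issue SUB r4<-Add2  regs: r0:8,r1:7,r2:3,r3:6,r4:Add2
  c5: issue ADD r2<-Add3  regs: r0:8,r1:7,r2:Add3,r3:6,r4:Add2
  c6: CDB Add2=-1; issue SUB r1<-Add2  regs: r0:8,r1:Add2,r2:Add3,r3:6,r4:-1
  c7: CDB Add3=14; issue ADD r4<-Add3  regs: r0:8,r1:Add2,r2:14,r3:6,r4:Add3
  c8: CDB Add2=-7; issue ADD r1<-Add2  regs: r0:8,r1:Add2,r2:14,r3:6,r4:Add3
  c9: CDB Mul1=9  regs: r0:8,r1:Add2,r2:14,r3:6,r4:Add3

STATUS = TAG Add3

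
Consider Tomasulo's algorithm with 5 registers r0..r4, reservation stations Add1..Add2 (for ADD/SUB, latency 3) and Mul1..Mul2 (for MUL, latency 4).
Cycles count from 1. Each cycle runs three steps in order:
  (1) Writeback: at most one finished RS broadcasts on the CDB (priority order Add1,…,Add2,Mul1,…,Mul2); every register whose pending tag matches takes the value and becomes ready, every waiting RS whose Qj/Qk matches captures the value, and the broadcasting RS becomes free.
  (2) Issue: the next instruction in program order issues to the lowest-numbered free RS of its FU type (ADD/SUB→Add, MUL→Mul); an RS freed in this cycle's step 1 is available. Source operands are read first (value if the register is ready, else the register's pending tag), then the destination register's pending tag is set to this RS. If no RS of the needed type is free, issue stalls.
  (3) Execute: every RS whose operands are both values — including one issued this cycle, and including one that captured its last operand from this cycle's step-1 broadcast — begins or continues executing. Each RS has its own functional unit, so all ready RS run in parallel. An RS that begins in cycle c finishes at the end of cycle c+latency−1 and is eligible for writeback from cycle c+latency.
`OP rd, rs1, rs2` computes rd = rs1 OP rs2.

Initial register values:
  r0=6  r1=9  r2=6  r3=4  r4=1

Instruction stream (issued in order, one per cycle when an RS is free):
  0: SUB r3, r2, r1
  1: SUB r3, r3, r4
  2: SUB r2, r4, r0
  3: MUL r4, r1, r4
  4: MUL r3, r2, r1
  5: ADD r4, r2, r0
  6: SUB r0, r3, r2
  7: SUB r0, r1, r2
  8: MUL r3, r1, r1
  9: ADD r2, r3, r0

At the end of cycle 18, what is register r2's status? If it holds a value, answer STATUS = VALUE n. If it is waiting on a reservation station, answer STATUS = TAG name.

cycle 1: issue SUB r3<-Add1 // r0:6,r1:9,r2:6,r3:Add1,r4:1
cycle 2: issue SUB r3<-Add2 // r0:6,r1:9,r2:6,r3:Add2,r4:1
cycle 3: stall // r0:6,r1:9,r2:6,r3:Add2,r4:1
cycle 4: CDB Add1=-3; issue SUB r2<-Add1 // r0:6,r1:9,r2:Add1,r3:Add2,r4:1
cycle 5: issue MUL r4<-Mul1 // r0:6,r1:9,r2:Add1,r3:Add2,r4:Mul1
cycle 6: issue MUL r3<-Mul2 // r0:6,r1:9,r2:Add1,r3:Mul2,r4:Mul1
cycle 7: CDB Add1=-5; issue ADD r4<-Add1 // r0:6,r1:9,r2:-5,r3:Mul2,r4:Add1
cycle 8: CDB Add2=-4; issue SUB r0<-Add2 // r0:Add2,r1:9,r2:-5,r3:Mul2,r4:Add1
cycle 9: CDB Mul1=9; stall // r0:Add2,r1:9,r2:-5,r3:Mul2,r4:Add1
cycle 10: CDB Add1=1; issue SUB r0<-Add1 // r0:Add1,r1:9,r2:-5,r3:Mul2,r4:1
cycle 11: CDB Mul2=-45; issue MUL r3<-Mul1 // r0:Add1,r1:9,r2:-5,r3:Mul1,r4:1
cycle 12: stall // r0:Add1,r1:9,r2:-5,r3:Mul1,r4:1
cycle 13: CDB Add1=14; issue ADD r2<-Add1 // r0:14,r1:9,r2:Add1,r3:Mul1,r4:1
cycle 14: CDB Add2=-40 // r0:14,r1:9,r2:Add1,r3:Mul1,r4:1
cycle 15: CDB Mul1=81 // r0:14,r1:9,r2:Add1,r3:81,r4:1
cycle 16: - // r0:14,r1:9,r2:Add1,r3:81,r4:1
cycle 17: - // r0:14,r1:9,r2:Add1,r3:81,r4:1
cycle 18: CDB Add1=95 // r0:14,r1:9,r2:95,r3:81,r4:1

STATUS = VALUE 95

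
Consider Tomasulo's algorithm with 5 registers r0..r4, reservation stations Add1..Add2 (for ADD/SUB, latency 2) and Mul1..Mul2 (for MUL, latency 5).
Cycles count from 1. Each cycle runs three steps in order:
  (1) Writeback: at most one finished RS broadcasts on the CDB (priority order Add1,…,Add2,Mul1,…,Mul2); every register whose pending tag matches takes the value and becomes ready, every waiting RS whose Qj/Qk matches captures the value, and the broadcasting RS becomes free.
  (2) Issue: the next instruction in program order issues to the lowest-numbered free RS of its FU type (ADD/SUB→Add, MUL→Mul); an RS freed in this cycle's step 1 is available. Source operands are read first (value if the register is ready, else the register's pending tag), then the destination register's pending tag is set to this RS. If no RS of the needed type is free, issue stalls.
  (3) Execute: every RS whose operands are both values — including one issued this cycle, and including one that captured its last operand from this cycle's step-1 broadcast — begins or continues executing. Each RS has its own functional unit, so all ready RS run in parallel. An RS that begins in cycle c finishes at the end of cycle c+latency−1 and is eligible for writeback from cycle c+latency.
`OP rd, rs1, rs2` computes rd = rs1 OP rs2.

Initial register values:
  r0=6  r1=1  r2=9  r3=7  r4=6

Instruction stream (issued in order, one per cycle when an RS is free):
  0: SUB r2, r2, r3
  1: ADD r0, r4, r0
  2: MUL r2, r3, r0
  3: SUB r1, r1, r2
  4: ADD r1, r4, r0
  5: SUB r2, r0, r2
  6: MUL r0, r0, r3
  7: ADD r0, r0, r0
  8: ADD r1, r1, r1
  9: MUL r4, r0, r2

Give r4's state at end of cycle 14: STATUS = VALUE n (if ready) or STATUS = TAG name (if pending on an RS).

STATUS = TAG Mul1

cycle 1: issue SUB r2<-Add1 // r0:6,r1:1,r2:Add1,r3:7,r4:6
cycle 2: issue ADD r0<-Add2 // r0:Add2,r1:1,r2:Add1,r3:7,r4:6
cycle 3: CDB Add1=2; issue MUL r2<-Mul1 // r0:Add2,r1:1,r2:Mul1,r3:7,r4:6
cycle 4: CDB Add2=12; issue SUB r1<-Add1 // r0:12,r1:Add1,r2:Mul1,r3:7,r4:6
cycle 5: issue ADD r1<-Add2 // r0:12,r1:Add2,r2:Mul1,r3:7,r4:6
cycle 6: stall // r0:12,r1:Add2,r2:Mul1,r3:7,r4:6
cycle 7: CDB Add2=18; issue SUB r2<-Add2 // r0:12,r1:18,r2:Add2,r3:7,r4:6
cycle 8: issue MUL r0<-Mul2 // r0:Mul2,r1:18,r2:Add2,r3:7,r4:6
cycle 9: CDB Mul1=84; stall // r0:Mul2,r1:18,r2:Add2,r3:7,r4:6
cycle 10: stall // r0:Mul2,r1:18,r2:Add2,r3:7,r4:6
cycle 11: CDB Add1=-83; issue ADD r0<-Add1 // r0:Add1,r1:18,r2:Add2,r3:7,r4:6
cycle 12: CDB Add2=-72; issue ADD r1<-Add2 // r0:Add1,r1:Add2,r2:-72,r3:7,r4:6
cycle 13: CDB Mul2=84; issue MUL r4<-Mul1 // r0:Add1,r1:Add2,r2:-72,r3:7,r4:Mul1
cycle 14: CDB Add2=36 // r0:Add1,r1:36,r2:-72,r3:7,r4:Mul1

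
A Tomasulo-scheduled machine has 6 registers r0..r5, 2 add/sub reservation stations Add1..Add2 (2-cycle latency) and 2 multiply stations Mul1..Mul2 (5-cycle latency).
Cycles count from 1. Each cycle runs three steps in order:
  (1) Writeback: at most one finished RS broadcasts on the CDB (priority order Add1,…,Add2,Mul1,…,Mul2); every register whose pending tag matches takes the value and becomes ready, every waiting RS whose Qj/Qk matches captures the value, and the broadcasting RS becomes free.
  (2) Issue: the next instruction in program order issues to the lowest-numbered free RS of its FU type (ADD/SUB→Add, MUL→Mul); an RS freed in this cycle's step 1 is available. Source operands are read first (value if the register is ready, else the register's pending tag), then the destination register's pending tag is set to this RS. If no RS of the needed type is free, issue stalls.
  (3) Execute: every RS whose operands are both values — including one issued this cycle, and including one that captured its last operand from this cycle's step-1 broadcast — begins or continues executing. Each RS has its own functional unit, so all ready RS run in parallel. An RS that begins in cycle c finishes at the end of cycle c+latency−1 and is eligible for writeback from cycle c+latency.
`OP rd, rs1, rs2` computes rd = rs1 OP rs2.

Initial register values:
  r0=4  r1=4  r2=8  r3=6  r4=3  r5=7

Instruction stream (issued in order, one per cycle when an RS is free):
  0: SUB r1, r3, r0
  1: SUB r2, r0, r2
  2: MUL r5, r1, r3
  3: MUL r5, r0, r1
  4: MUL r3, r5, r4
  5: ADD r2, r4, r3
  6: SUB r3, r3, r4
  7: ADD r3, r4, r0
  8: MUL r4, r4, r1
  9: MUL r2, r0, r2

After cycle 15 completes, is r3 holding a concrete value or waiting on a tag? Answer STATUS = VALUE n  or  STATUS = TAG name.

STATUS = TAG Add2

c1: issue SUB r1<-Add1 | r0:4,r1:Add1,r2:8,r3:6,r4:3,r5:7
c2: issue SUB r2<-Add2 | r0:4,r1:Add1,r2:Add2,r3:6,r4:3,r5:7
c3: CDB Add1=2; issue MUL r5<-Mul1 | r0:4,r1:2,r2:Add2,r3:6,r4:3,r5:Mul1
c4: CDB Add2=-4; issue MUL r5<-Mul2 | r0:4,r1:2,r2:-4,r3:6,r4:3,r5:Mul2
c5: stall | r0:4,r1:2,r2:-4,r3:6,r4:3,r5:Mul2
c6: stall | r0:4,r1:2,r2:-4,r3:6,r4:3,r5:Mul2
c7: stall | r0:4,r1:2,r2:-4,r3:6,r4:3,r5:Mul2
c8: CDB Mul1=12; issue MUL r3<-Mul1 | r0:4,r1:2,r2:-4,r3:Mul1,r4:3,r5:Mul2
c9: CDB Mul2=8; issue ADD r2<-Add1 | r0:4,r1:2,r2:Add1,r3:Mul1,r4:3,r5:8
c10: issue SUB r3<-Add2 | r0:4,r1:2,r2:Add1,r3:Add2,r4:3,r5:8
c11: stall | r0:4,r1:2,r2:Add1,r3:Add2,r4:3,r5:8
c12: stall | r0:4,r1:2,r2:Add1,r3:Add2,r4:3,r5:8
c13: stall | r0:4,r1:2,r2:Add1,r3:Add2,r4:3,r5:8
c14: CDB Mul1=24; stall | r0:4,r1:2,r2:Add1,r3:Add2,r4:3,r5:8
c15: stall | r0:4,r1:2,r2:Add1,r3:Add2,r4:3,r5:8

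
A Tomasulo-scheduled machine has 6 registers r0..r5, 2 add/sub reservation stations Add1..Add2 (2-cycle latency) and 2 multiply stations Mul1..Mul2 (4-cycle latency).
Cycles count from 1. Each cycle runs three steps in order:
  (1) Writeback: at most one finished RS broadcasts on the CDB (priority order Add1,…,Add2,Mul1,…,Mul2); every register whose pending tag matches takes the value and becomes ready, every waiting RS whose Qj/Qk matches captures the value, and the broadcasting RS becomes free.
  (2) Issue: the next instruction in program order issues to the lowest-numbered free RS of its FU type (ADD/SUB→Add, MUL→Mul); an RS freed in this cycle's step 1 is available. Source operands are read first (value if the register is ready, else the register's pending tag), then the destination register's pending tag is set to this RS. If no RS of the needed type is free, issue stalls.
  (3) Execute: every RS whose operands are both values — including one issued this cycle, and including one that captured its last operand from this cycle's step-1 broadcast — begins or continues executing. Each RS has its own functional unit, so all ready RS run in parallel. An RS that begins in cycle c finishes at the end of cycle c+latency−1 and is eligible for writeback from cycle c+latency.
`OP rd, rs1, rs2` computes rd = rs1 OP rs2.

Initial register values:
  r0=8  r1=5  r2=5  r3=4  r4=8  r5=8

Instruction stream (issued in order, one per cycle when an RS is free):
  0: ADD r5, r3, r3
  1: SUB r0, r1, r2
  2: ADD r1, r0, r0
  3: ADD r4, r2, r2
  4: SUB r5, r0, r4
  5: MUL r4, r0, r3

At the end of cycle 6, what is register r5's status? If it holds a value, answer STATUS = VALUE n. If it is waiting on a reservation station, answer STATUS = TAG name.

c1: issue ADD r5<-Add1 | r0:8,r1:5,r2:5,r3:4,r4:8,r5:Add1
c2: issue SUB r0<-Add2 | r0:Add2,r1:5,r2:5,r3:4,r4:8,r5:Add1
c3: CDB Add1=8; issue ADD r1<-Add1 | r0:Add2,r1:Add1,r2:5,r3:4,r4:8,r5:8
c4: CDB Add2=0; issue ADD r4<-Add2 | r0:0,r1:Add1,r2:5,r3:4,r4:Add2,r5:8
c5: stall | r0:0,r1:Add1,r2:5,r3:4,r4:Add2,r5:8
c6: CDB Add1=0; issue SUB r5<-Add1 | r0:0,r1:0,r2:5,r3:4,r4:Add2,r5:Add1

STATUS = TAG Add1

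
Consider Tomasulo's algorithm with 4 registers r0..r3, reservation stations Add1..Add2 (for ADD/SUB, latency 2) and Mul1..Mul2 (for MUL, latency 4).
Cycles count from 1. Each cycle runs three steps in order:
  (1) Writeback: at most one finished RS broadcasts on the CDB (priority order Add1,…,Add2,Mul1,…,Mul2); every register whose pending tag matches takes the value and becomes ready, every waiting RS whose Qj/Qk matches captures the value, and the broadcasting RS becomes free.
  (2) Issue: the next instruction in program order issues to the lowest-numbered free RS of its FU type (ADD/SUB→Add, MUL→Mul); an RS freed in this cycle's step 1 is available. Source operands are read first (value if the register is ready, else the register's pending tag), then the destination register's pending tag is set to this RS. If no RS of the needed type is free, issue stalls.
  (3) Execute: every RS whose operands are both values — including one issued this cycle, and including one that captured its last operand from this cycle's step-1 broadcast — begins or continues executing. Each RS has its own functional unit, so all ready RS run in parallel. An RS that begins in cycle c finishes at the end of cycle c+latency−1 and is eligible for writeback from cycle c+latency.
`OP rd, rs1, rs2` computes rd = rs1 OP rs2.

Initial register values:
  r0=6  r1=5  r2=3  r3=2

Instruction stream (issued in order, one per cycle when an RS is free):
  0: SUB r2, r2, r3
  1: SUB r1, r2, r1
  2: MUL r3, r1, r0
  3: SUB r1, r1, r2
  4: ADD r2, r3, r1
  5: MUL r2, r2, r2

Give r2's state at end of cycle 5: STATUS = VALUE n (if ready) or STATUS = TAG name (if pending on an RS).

STATUS = TAG Add2

  c1: issue SUB r2<-Add1  regs: r0:6,r1:5,r2:Add1,r3:2
  c2: issue SUB r1<-Add2  regs: r0:6,r1:Add2,r2:Add1,r3:2
  c3: CDB Add1=1; issue MUL r3<-Mul1  regs: r0:6,r1:Add2,r2:1,r3:Mul1
  c4: issue SUB r1<-Add1  regs: r0:6,r1:Add1,r2:1,r3:Mul1
  c5: CDB Add2=-4; issue ADD r2<-Add2  regs: r0:6,r1:Add1,r2:Add2,r3:Mul1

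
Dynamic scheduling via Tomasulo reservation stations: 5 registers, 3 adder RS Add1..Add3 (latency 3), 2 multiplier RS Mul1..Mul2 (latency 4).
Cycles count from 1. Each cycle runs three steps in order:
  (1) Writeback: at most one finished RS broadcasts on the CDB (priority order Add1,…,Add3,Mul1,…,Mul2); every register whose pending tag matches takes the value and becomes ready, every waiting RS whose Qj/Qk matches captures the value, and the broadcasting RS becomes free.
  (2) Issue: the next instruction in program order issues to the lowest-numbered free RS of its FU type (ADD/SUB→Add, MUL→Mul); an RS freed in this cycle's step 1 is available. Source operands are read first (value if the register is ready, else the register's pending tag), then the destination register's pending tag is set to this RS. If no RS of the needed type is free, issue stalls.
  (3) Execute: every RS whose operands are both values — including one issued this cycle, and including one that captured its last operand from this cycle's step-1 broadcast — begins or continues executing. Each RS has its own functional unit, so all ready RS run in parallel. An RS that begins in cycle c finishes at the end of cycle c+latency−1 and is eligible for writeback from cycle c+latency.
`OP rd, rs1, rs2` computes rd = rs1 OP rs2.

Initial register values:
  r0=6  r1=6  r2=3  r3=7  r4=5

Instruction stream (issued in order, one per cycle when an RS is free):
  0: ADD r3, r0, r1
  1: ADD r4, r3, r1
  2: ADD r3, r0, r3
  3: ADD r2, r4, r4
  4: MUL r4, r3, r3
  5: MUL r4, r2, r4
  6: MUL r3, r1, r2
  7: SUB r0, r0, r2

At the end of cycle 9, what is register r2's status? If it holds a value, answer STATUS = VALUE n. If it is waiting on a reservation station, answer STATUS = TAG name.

STATUS = TAG Add1

  c1: issue ADD r3<-Add1  regs: r0:6,r1:6,r2:3,r3:Add1,r4:5
  c2: issue ADD r4<-Add2  regs: r0:6,r1:6,r2:3,r3:Add1,r4:Add2
  c3: issue ADD r3<-Add3  regs: r0:6,r1:6,r2:3,r3:Add3,r4:Add2
  c4: CDB Add1=12; issue ADD r2<-Add1  regs: r0:6,r1:6,r2:Add1,r3:Add3,r4:Add2
  c5: issue MUL r4<-Mul1  regs: r0:6,r1:6,r2:Add1,r3:Add3,r4:Mul1
  c6: issue MUL r4<-Mul2  regs: r0:6,r1:6,r2:Add1,r3:Add3,r4:Mul2
  c7: CDB Add2=18; stall  regs: r0:6,r1:6,r2:Add1,r3:Add3,r4:Mul2
  c8: CDB Add3=18; stall  regs: r0:6,r1:6,r2:Add1,r3:18,r4:Mul2
  c9: stall  regs: r0:6,r1:6,r2:Add1,r3:18,r4:Mul2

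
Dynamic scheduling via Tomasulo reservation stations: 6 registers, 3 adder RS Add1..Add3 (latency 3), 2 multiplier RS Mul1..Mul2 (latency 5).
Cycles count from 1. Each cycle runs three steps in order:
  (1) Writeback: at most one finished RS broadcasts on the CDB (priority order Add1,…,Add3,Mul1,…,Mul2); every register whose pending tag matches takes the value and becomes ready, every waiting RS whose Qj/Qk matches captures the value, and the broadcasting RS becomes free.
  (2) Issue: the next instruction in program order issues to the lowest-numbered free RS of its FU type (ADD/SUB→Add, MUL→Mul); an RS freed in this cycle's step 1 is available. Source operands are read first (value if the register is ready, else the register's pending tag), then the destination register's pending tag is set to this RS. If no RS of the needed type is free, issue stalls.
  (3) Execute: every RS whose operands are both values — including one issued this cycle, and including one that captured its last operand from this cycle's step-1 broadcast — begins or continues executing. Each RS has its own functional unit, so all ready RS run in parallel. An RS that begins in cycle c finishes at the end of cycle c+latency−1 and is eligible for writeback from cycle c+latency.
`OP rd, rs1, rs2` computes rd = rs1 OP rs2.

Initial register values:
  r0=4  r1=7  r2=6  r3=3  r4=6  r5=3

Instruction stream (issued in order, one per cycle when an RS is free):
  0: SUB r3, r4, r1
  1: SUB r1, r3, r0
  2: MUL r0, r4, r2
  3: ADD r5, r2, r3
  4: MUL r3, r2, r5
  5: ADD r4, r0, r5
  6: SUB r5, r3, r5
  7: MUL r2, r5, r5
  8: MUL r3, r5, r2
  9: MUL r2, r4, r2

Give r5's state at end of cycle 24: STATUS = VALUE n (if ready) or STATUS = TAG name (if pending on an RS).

STATUS = VALUE 25

  c1: issue SUB r3<-Add1  regs: r0:4,r1:7,r2:6,r3:Add1,r4:6,r5:3
  c2: issue SUB r1<-Add2  regs: r0:4,r1:Add2,r2:6,r3:Add1,r4:6,r5:3
  c3: issue MUL r0<-Mul1  regs: r0:Mul1,r1:Add2,r2:6,r3:Add1,r4:6,r5:3
  c4: CDB Add1=-1; issue ADD r5<-Add1  regs: r0:Mul1,r1:Add2,r2:6,r3:-1,r4:6,r5:Add1
  c5: issue MUL r3<-Mul2  regs: r0:Mul1,r1:Add2,r2:6,r3:Mul2,r4:6,r5:Add1
  c6: issue ADD r4<-Add3  regs: r0:Mul1,r1:Add2,r2:6,r3:Mul2,r4:Add3,r5:Add1
  c7: CDB Add1=5; issue SUB r5<-Add1  regs: r0:Mul1,r1:Add2,r2:6,r3:Mul2,r4:Add3,r5:Add1
  c8: CDB Add2=-5; stall  regs: r0:Mul1,r1:-5,r2:6,r3:Mul2,r4:Add3,r5:Add1
  c9: CDB Mul1=36; issue MUL r2<-Mul1  regs: r0:36,r1:-5,r2:Mul1,r3:Mul2,r4:Add3,r5:Add1
  c10: stall  regs: r0:36,r1:-5,r2:Mul1,r3:Mul2,r4:Add3,r5:Add1
  c11: stall  regs: r0:36,r1:-5,r2:Mul1,r3:Mul2,r4:Add3,r5:Add1
  c12: CDB Add3=41; stall  regs: r0:36,r1:-5,r2:Mul1,r3:Mul2,r4:41,r5:Add1
  c13: CDB Mul2=30; issue MUL r3<-Mul2  regs: r0:36,r1:-5,r2:Mul1,r3:Mul2,r4:41,r5:Add1
  c14: stall  regs: r0:36,r1:-5,r2:Mul1,r3:Mul2,r4:41,r5:Add1
  c15: stall  regs: r0:36,r1:-5,r2:Mul1,r3:Mul2,r4:41,r5:Add1
  c16: CDB Add1=25; stall  regs: r0:36,r1:-5,r2:Mul1,r3:Mul2,r4:41,r5:25
  c17: stall  regs: r0:36,r1:-5,r2:Mul1,r3:Mul2,r4:41,r5:25
  c18: stall  regs: r0:36,r1:-5,r2:Mul1,r3:Mul2,r4:41,r5:25
  c19: stall  regs: r0:36,r1:-5,r2:Mul1,r3:Mul2,r4:41,r5:25
  c20: stall  regs: r0:36,r1:-5,r2:Mul1,r3:Mul2,r4:41,r5:25
  c21: CDB Mul1=625; issue MUL r2<-Mul1  regs: r0:36,r1:-5,r2:Mul1,r3:Mul2,r4:41,r5:25
  c22: -  regs: r0:36,r1:-5,r2:Mul1,r3:Mul2,r4:41,r5:25
  c23: -  regs: r0:36,r1:-5,r2:Mul1,r3:Mul2,r4:41,r5:25
  c24: -  regs: r0:36,r1:-5,r2:Mul1,r3:Mul2,r4:41,r5:25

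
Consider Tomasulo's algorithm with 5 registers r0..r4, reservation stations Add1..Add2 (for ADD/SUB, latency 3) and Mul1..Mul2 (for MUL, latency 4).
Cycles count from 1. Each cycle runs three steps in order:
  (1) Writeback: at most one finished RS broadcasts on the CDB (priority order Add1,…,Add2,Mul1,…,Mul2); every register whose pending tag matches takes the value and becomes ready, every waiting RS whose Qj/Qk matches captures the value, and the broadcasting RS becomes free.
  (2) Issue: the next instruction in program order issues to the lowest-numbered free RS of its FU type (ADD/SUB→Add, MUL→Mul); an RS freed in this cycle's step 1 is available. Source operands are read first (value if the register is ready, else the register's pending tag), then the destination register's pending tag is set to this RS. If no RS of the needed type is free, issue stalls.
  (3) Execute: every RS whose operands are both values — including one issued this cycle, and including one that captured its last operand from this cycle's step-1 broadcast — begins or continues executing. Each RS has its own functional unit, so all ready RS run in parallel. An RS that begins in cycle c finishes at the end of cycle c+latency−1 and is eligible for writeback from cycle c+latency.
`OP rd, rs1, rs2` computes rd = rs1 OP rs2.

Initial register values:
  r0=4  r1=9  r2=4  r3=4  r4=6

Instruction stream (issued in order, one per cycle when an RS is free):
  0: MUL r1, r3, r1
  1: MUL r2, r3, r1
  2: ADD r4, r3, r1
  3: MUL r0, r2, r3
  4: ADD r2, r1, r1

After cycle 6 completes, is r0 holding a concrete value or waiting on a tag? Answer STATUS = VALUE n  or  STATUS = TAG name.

STATUS = TAG Mul1

c1: issue MUL r1<-Mul1 | r0:4,r1:Mul1,r2:4,r3:4,r4:6
c2: issue MUL r2<-Mul2 | r0:4,r1:Mul1,r2:Mul2,r3:4,r4:6
c3: issue ADD r4<-Add1 | r0:4,r1:Mul1,r2:Mul2,r3:4,r4:Add1
c4: stall | r0:4,r1:Mul1,r2:Mul2,r3:4,r4:Add1
c5: CDB Mul1=36; issue MUL r0<-Mul1 | r0:Mul1,r1:36,r2:Mul2,r3:4,r4:Add1
c6: issue ADD r2<-Add2 | r0:Mul1,r1:36,r2:Add2,r3:4,r4:Add1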